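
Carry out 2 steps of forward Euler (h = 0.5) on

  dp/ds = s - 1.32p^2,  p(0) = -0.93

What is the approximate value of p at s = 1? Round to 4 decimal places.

-2.7375

Euler: p_{n+1} = p_n + h·f(s_n, p_n).
s=0.000000, p=-0.930000: f=-1.141668 → p ← -0.930000 + 0.5·(-1.141668) = -1.500834
s=0.500000, p=-1.500834: f=-2.473304 → p ← -1.500834 + 0.5·(-2.473304) = -2.737486
p(1) ≈ -2.7375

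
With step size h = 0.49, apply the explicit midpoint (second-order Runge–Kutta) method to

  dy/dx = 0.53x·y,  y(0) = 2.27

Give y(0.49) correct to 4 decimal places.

Midpoint: k1 = f(x_n, y_n); k2 = f(x_n + h/2, y_n + (h/2)·k1); y_{n+1} = y_n + h·k2.
x=0.000000, y=2.270000:
  k1 = f(0.000000, 2.270000) = 0.000000
  k2 = f(0.245000, 2.270000) = 0.294760
  y ← 2.270000 + 0.49·0.294760 = 2.414432
y(0.49) ≈ 2.4144

2.4144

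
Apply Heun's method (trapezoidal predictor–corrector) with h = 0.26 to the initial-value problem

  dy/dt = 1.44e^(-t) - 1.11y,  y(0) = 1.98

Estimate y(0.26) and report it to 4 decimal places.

1.7685

Heun: k1 = f(t_n, y_n); k2 = f(t_n + h, y_n + h·k1); y_{n+1} = y_n + (h/2)·(k1 + k2).
t=0.000000, y=1.980000:
  k1 = f(0.000000, 1.980000) = -0.757800
  k2 = f(0.260000, 1.782972) = -0.868785
  y ← 1.980000 + (0.26/2)·(-0.757800 + (-0.868785)) = 1.768544
y(0.26) ≈ 1.7685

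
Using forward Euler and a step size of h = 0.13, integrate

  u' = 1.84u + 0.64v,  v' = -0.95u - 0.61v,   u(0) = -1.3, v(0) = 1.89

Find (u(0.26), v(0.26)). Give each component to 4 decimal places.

Euler on (u,v): u_{n+1} = u_n + h·u', v_{n+1} = v_n + h·v'.
0.000000: (-1.300000, 1.890000); f=(-1.182400, 0.082100) → (-1.453712, 1.900673)
0.130000: (-1.453712, 1.900673); f=(-1.458399, 0.221616) → (-1.643304, 1.929483)
(u(0.26), v(0.26)) ≈ (-1.6433, 1.9295)

-1.6433, 1.9295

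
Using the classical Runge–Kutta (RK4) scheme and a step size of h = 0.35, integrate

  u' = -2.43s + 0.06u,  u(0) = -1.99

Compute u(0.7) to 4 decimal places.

-2.6791

RK4: k1 = f(s_n, u_n); k2 = f(s_n + h/2, u_n + (h/2)·k1); k3 = f(s_n + h/2, u_n + (h/2)·k2); k4 = f(s_n + h, u_n + h·k3); u_{n+1} = u_n + (h/6)·(k1 + 2k2 + 2k3 + k4).
s=0.000000, u=-1.990000:
  k1 = f(0.000000, -1.990000) = -0.119400
  k2 = f(0.175000, -2.010895) = -0.545904
  k3 = f(0.175000, -2.085533) = -0.550382
  k4 = f(0.350000, -2.182634) = -0.981458
  u ← -1.990000 + (0.35/6)·(k1 + 2k2 + 2k3 + k4) = -2.182117
s=0.350000, u=-2.182117:
  k1 = f(0.350000, -2.182117) = -0.981427
  k2 = f(0.525000, -2.353866) = -1.416982
  k3 = f(0.525000, -2.430089) = -1.421555
  k4 = f(0.700000, -2.679661) = -1.861780
  u ← -2.182117 + (0.35/6)·(k1 + 2k2 + 2k3 + k4) = -2.679133
u(0.7) ≈ -2.6791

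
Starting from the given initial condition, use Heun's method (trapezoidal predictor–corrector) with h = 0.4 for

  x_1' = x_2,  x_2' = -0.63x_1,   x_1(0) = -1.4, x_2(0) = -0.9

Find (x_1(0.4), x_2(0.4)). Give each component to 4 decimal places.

-1.6894, -0.5018

Heun on (x_1,x_2): k1 = f(t_n, state_n); k2 = f(t_n + h, state_n + h·k1); state_{n+1} = state_n + (h/2)·(k1 + k2).
0.000000: (-1.400000, -0.900000)
  k1 = (-0.900000, 0.882000)
  predictor → (-1.760000, -0.547200)
  k2 = (-0.547200, 1.108800)
  → (-1.689440, -0.501840)
(x_1(0.4), x_2(0.4)) ≈ (-1.6894, -0.5018)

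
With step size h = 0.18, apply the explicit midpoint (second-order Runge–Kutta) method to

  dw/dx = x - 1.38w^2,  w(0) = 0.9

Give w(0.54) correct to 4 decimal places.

Midpoint: k1 = f(x_n, w_n); k2 = f(x_n + h/2, w_n + (h/2)·k1); w_{n+1} = w_n + h·k2.
x=0.000000, w=0.900000:
  k1 = f(0.000000, 0.900000) = -1.117800
  k2 = f(0.090000, 0.799398) = -0.791871
  w ← 0.900000 + 0.18·(-0.791871) = 0.757463
x=0.180000, w=0.757463:
  k1 = f(0.180000, 0.757463) = -0.611776
  k2 = f(0.270000, 0.702403) = -0.410851
  w ← 0.757463 + 0.18·(-0.410851) = 0.683510
x=0.360000, w=0.683510:
  k1 = f(0.360000, 0.683510) = -0.284716
  k2 = f(0.450000, 0.657885) = -0.147282
  w ← 0.683510 + 0.18·(-0.147282) = 0.656999
w(0.54) ≈ 0.6570

0.6570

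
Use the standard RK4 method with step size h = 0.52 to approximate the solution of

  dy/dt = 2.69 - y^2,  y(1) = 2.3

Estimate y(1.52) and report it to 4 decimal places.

1.7827

RK4: k1 = f(t_n, y_n); k2 = f(t_n + h/2, y_n + (h/2)·k1); k3 = f(t_n + h/2, y_n + (h/2)·k2); k4 = f(t_n + h, y_n + h·k3); y_{n+1} = y_n + (h/6)·(k1 + 2k2 + 2k3 + k4).
t=1.000000, y=2.300000:
  k1 = f(1.000000, 2.300000) = -2.600000
  k2 = f(1.260000, 1.624000) = 0.052624
  k3 = f(1.260000, 2.313682) = -2.663126
  k4 = f(1.520000, 0.915175) = 1.852455
  y ← 2.300000 + (0.52/6)·(k1 + 2k2 + 2k3 + k4) = 1.782726
y(1.52) ≈ 1.7827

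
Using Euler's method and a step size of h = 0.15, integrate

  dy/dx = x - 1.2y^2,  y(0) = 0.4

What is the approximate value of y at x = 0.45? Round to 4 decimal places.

0.3894

Euler: y_{n+1} = y_n + h·f(x_n, y_n).
x=0.000000, y=0.400000: f=-0.192000 → y ← 0.400000 + 0.15·(-0.192000) = 0.371200
x=0.150000, y=0.371200: f=-0.015347 → y ← 0.371200 + 0.15·(-0.015347) = 0.368898
x=0.300000, y=0.368898: f=0.136697 → y ← 0.368898 + 0.15·0.136697 = 0.389402
y(0.45) ≈ 0.3894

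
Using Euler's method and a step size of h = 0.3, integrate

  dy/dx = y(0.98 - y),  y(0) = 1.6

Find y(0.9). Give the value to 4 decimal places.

Euler: y_{n+1} = y_n + h·f(x_n, y_n).
x=0.000000, y=1.600000: f=-0.992000 → y ← 1.600000 + 0.3·(-0.992000) = 1.302400
x=0.300000, y=1.302400: f=-0.419894 → y ← 1.302400 + 0.3·(-0.419894) = 1.176432
x=0.600000, y=1.176432: f=-0.231089 → y ← 1.176432 + 0.3·(-0.231089) = 1.107105
y(0.9) ≈ 1.1071

1.1071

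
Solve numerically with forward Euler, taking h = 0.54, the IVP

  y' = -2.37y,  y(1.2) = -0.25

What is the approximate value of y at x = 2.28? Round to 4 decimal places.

Euler: y_{n+1} = y_n + h·f(x_n, y_n).
x=1.200000, y=-0.250000: f=0.592500 → y ← -0.250000 + 0.54·0.592500 = 0.069950
x=1.740000, y=0.069950: f=-0.165782 → y ← 0.069950 + 0.54·(-0.165782) = -0.019572
y(2.28) ≈ -0.0196

-0.0196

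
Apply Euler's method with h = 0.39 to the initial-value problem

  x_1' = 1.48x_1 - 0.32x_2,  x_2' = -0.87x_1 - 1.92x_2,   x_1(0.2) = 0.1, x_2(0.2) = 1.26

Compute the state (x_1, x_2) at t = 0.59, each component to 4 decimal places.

Euler on (x_1,x_2): x_1_{n+1} = x_1_n + h·x_1', x_2_{n+1} = x_2_n + h·x_2'.
0.200000: (0.100000, 1.260000); f=(-0.255200, -2.506200) → (0.000472, 0.282582)
(x_1(0.59), x_2(0.59)) ≈ (0.0005, 0.2826)

0.0005, 0.2826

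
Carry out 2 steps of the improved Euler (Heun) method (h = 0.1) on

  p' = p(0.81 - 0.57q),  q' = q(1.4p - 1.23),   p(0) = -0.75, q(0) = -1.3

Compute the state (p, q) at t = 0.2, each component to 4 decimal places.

-0.9906, -0.8017

Heun on (p,q): k1 = f(t_n, state_n); k2 = f(t_n + h, state_n + h·k1); state_{n+1} = state_n + (h/2)·(k1 + k2).
0.000000: (-0.750000, -1.300000)
  k1 = (-1.163250, 2.964000)
  predictor → (-0.866325, -1.003600)
  k2 = (-1.197306, 2.451649)
  → (-0.868028, -1.029218)
0.100000: (-0.868028, -1.029218)
  k1 = (-1.212335, 2.516683)
  predictor → (-0.989261, -0.777549)
  k2 = (-1.239745, 2.033265)
  → (-0.990632, -0.801720)
(p(0.2), q(0.2)) ≈ (-0.9906, -0.8017)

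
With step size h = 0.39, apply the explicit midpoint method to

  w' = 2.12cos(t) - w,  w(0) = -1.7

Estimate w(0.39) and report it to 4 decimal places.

Midpoint: k1 = f(t_n, w_n); k2 = f(t_n + h/2, w_n + (h/2)·k1); w_{n+1} = w_n + h·k2.
t=0.000000, w=-1.700000:
  k1 = f(0.000000, -1.700000) = 3.820000
  k2 = f(0.195000, -0.955100) = 3.034921
  w ← -1.700000 + 0.39·3.034921 = -0.516381
w(0.39) ≈ -0.5164

-0.5164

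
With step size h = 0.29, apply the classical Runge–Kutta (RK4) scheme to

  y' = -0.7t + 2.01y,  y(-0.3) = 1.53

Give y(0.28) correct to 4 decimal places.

4.9558

RK4: k1 = f(t_n, y_n); k2 = f(t_n + h/2, y_n + (h/2)·k1); k3 = f(t_n + h/2, y_n + (h/2)·k2); k4 = f(t_n + h, y_n + h·k3); y_{n+1} = y_n + (h/6)·(k1 + 2k2 + 2k3 + k4).
t=-0.300000, y=1.530000:
  k1 = f(-0.300000, 1.530000) = 3.285300
  k2 = f(-0.155000, 2.006368) = 4.141301
  k3 = f(-0.155000, 2.130489) = 4.390782
  k4 = f(-0.010000, 2.803327) = 5.641687
  y ← 1.530000 + (0.29/6)·(k1 + 2k2 + 2k3 + k4) = 2.786239
t=-0.010000, y=2.786239:
  k1 = f(-0.010000, 2.786239) = 5.607340
  k2 = f(0.135000, 3.599303) = 7.140100
  k3 = f(0.135000, 3.821554) = 7.586823
  k4 = f(0.280000, 4.986418) = 9.826699
  y ← 2.786239 + (0.29/6)·(k1 + 2k2 + 2k3 + k4) = 4.955820
y(0.28) ≈ 4.9558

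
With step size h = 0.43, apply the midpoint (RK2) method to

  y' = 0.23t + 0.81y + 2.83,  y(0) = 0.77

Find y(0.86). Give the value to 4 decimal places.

5.0717

Midpoint: k1 = f(t_n, y_n); k2 = f(t_n + h/2, y_n + (h/2)·k1); y_{n+1} = y_n + h·k2.
t=0.000000, y=0.770000:
  k1 = f(0.000000, 0.770000) = 3.453700
  k2 = f(0.215000, 1.512545) = 4.104612
  y ← 0.770000 + 0.43·4.104612 = 2.534983
t=0.430000, y=2.534983:
  k1 = f(0.430000, 2.534983) = 4.982236
  k2 = f(0.645000, 3.606164) = 5.899343
  y ← 2.534983 + 0.43·5.899343 = 5.071700
y(0.86) ≈ 5.0717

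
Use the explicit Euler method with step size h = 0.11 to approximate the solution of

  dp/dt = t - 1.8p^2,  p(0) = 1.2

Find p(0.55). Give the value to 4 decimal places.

0.5907

Euler: p_{n+1} = p_n + h·f(t_n, p_n).
t=0.000000, p=1.200000: f=-2.592000 → p ← 1.200000 + 0.11·(-2.592000) = 0.914880
t=0.110000, p=0.914880: f=-1.396610 → p ← 0.914880 + 0.11·(-1.396610) = 0.761253
t=0.220000, p=0.761253: f=-0.823111 → p ← 0.761253 + 0.11·(-0.823111) = 0.670711
t=0.330000, p=0.670711: f=-0.479735 → p ← 0.670711 + 0.11·(-0.479735) = 0.617940
t=0.440000, p=0.617940: f=-0.247329 → p ← 0.617940 + 0.11·(-0.247329) = 0.590734
p(0.55) ≈ 0.5907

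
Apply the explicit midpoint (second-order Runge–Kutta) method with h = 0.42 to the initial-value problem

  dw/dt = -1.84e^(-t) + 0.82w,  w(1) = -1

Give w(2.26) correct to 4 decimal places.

Midpoint: k1 = f(t_n, w_n); k2 = f(t_n + h/2, w_n + (h/2)·k1); w_{n+1} = w_n + h·k2.
t=1.000000, w=-1.000000:
  k1 = f(1.000000, -1.000000) = -1.496898
  k2 = f(1.210000, -1.314349) = -1.626449
  w ← -1.000000 + 0.42·(-1.626449) = -1.683109
t=1.420000, w=-1.683109:
  k1 = f(1.420000, -1.683109) = -1.824903
  k2 = f(1.630000, -2.066338) = -2.054908
  w ← -1.683109 + 0.42·(-2.054908) = -2.546170
t=1.840000, w=-2.546170:
  k1 = f(1.840000, -2.546170) = -2.380083
  k2 = f(2.050000, -3.045987) = -2.734582
  w ← -2.546170 + 0.42·(-2.734582) = -3.694694
w(2.26) ≈ -3.6947

-3.6947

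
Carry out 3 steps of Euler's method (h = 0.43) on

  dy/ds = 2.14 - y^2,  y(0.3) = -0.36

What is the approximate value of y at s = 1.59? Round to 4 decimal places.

1.4916

Euler: y_{n+1} = y_n + h·f(s_n, y_n).
s=0.300000, y=-0.360000: f=2.010400 → y ← -0.360000 + 0.43·2.010400 = 0.504472
s=0.730000, y=0.504472: f=1.885508 → y ← 0.504472 + 0.43·1.885508 = 1.315240
s=1.160000, y=1.315240: f=0.410143 → y ← 1.315240 + 0.43·0.410143 = 1.491602
y(1.59) ≈ 1.4916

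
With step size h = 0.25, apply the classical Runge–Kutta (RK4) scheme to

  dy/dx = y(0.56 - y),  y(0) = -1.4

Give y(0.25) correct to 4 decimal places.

-2.5743

RK4: k1 = f(x_n, y_n); k2 = f(x_n + h/2, y_n + (h/2)·k1); k3 = f(x_n + h/2, y_n + (h/2)·k2); k4 = f(x_n + h, y_n + h·k3); y_{n+1} = y_n + (h/6)·(k1 + 2k2 + 2k3 + k4).
x=0.000000, y=-1.400000:
  k1 = f(0.000000, -1.400000) = -2.744000
  k2 = f(0.125000, -1.743000) = -4.014129
  k3 = f(0.125000, -1.901766) = -4.681703
  k4 = f(0.250000, -2.570426) = -8.046528
  y ← -1.400000 + (0.25/6)·(k1 + 2k2 + 2k3 + k4) = -2.574258
y(0.25) ≈ -2.5743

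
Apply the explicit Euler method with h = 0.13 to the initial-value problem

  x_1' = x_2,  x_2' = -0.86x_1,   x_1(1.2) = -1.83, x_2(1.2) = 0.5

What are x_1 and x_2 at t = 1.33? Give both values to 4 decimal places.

-1.7650, 0.7046

Euler on (x_1,x_2): x_1_{n+1} = x_1_n + h·x_1', x_2_{n+1} = x_2_n + h·x_2'.
1.200000: (-1.830000, 0.500000); f=(0.500000, 1.573800) → (-1.765000, 0.704594)
(x_1(1.33), x_2(1.33)) ≈ (-1.7650, 0.7046)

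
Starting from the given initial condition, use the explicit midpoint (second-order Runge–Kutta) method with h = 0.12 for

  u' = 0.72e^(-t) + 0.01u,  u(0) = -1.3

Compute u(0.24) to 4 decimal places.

-1.1494

Midpoint: k1 = f(t_n, u_n); k2 = f(t_n + h/2, u_n + (h/2)·k1); u_{n+1} = u_n + h·k2.
t=0.000000, u=-1.300000:
  k1 = f(0.000000, -1.300000) = 0.707000
  k2 = f(0.060000, -1.257580) = 0.665495
  u ← -1.300000 + 0.12·0.665495 = -1.220141
t=0.120000, u=-1.220141:
  k1 = f(0.120000, -1.220141) = 0.626381
  k2 = f(0.180000, -1.182558) = 0.589569
  u ← -1.220141 + 0.12·0.589569 = -1.149392
u(0.24) ≈ -1.1494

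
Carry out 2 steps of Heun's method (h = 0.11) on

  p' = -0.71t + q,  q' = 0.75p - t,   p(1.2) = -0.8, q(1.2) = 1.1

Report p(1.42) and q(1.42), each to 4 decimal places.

-0.8073, 0.6818

Heun on (p,q): k1 = f(t_n, state_n); k2 = f(t_n + h, state_n + h·k1); state_{n+1} = state_n + (h/2)·(k1 + k2).
1.200000: (-0.800000, 1.100000)
  k1 = (0.248000, -1.800000)
  predictor → (-0.772720, 0.902000)
  k2 = (-0.028100, -1.889540)
  → (-0.787906, 0.897075)
1.310000: (-0.787906, 0.897075)
  k1 = (-0.033025, -1.900929)
  predictor → (-0.791538, 0.687973)
  k2 = (-0.320227, -2.013654)
  → (-0.807334, 0.681773)
(p(1.42), q(1.42)) ≈ (-0.8073, 0.6818)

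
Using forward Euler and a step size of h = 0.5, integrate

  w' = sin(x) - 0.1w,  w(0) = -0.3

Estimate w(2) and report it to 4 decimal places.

0.8704

Euler: w_{n+1} = w_n + h·f(x_n, w_n).
x=0.000000, w=-0.300000: f=0.030000 → w ← -0.300000 + 0.5·0.030000 = -0.285000
x=0.500000, w=-0.285000: f=0.507926 → w ← -0.285000 + 0.5·0.507926 = -0.031037
x=1.000000, w=-0.031037: f=0.844575 → w ← -0.031037 + 0.5·0.844575 = 0.391250
x=1.500000, w=0.391250: f=0.958370 → w ← 0.391250 + 0.5·0.958370 = 0.870435
w(2) ≈ 0.8704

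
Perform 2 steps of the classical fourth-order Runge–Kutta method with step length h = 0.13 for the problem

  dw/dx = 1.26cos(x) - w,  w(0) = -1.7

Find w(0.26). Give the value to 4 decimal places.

RK4: k1 = f(x_n, w_n); k2 = f(x_n + h/2, w_n + (h/2)·k1); k3 = f(x_n + h/2, w_n + (h/2)·k2); k4 = f(x_n + h, w_n + h·k3); w_{n+1} = w_n + (h/6)·(k1 + 2k2 + 2k3 + k4).
x=0.000000, w=-1.700000:
  k1 = f(0.000000, -1.700000) = 2.960000
  k2 = f(0.065000, -1.507600) = 2.764939
  k3 = f(0.065000, -1.520279) = 2.777618
  k4 = f(0.130000, -1.338910) = 2.588278
  w ← -1.700000 + (0.13/6)·(k1 + 2k2 + 2k3 + k4) = -1.339610
x=0.130000, w=-1.339610:
  k1 = f(0.130000, -1.339610) = 2.588978
  k2 = f(0.195000, -1.171326) = 2.407446
  k3 = f(0.195000, -1.183126) = 2.419246
  k4 = f(0.260000, -1.025108) = 2.242759
  w ← -1.339610 + (0.13/6)·(k1 + 2k2 + 2k3 + k4) = -1.025766
w(0.26) ≈ -1.0258

-1.0258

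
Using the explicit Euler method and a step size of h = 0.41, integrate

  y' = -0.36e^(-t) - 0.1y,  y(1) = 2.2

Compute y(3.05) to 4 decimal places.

1.6590

Euler: y_{n+1} = y_n + h·f(t_n, y_n).
t=1.000000, y=2.200000: f=-0.352437 → y ← 2.200000 + 0.41·(-0.352437) = 2.055501
t=1.410000, y=2.055501: f=-0.293442 → y ← 2.055501 + 0.41·(-0.293442) = 1.935190
t=1.820000, y=1.935190: f=-0.251848 → y ← 1.935190 + 0.41·(-0.251848) = 1.831932
t=2.230000, y=1.831932: f=-0.221903 → y ← 1.831932 + 0.41·(-0.221903) = 1.740952
t=2.640000, y=1.740952: f=-0.199785 → y ← 1.740952 + 0.41·(-0.199785) = 1.659040
y(3.05) ≈ 1.6590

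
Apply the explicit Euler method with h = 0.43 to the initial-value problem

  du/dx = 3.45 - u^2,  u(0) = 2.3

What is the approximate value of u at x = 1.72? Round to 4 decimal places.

1.9147

Euler: u_{n+1} = u_n + h·f(x_n, u_n).
x=0.000000, u=2.300000: f=-1.840000 → u ← 2.300000 + 0.43·(-1.840000) = 1.508800
x=0.430000, u=1.508800: f=1.173523 → u ← 1.508800 + 0.43·1.173523 = 2.013415
x=0.860000, u=2.013415: f=-0.603839 → u ← 2.013415 + 0.43·(-0.603839) = 1.753764
x=1.290000, u=1.753764: f=0.374312 → u ← 1.753764 + 0.43·0.374312 = 1.914718
u(1.72) ≈ 1.9147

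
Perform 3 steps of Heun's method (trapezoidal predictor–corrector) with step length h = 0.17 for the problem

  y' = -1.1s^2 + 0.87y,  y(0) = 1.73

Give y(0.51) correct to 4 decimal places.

2.6358

Heun: k1 = f(s_n, y_n); k2 = f(s_n + h, y_n + h·k1); y_{n+1} = y_n + (h/2)·(k1 + k2).
s=0.000000, y=1.730000:
  k1 = f(0.000000, 1.730000) = 1.505100
  k2 = f(0.170000, 1.985867) = 1.695914
  y ← 1.730000 + (0.17/2)·(1.505100 + 1.695914) = 2.002086
s=0.170000, y=2.002086:
  k1 = f(0.170000, 2.002086) = 1.710025
  k2 = f(0.340000, 2.292790) = 1.867568
  y ← 2.002086 + (0.17/2)·(1.710025 + 1.867568) = 2.306182
s=0.340000, y=2.306182:
  k1 = f(0.340000, 2.306182) = 1.879218
  k2 = f(0.510000, 2.625649) = 1.998204
  y ← 2.306182 + (0.17/2)·(1.879218 + 1.998204) = 2.635762
y(0.51) ≈ 2.6358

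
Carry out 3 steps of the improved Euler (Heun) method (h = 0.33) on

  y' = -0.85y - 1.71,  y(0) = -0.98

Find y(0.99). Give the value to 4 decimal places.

-1.5609

Heun: k1 = f(s_n, y_n); k2 = f(s_n + h, y_n + h·k1); y_{n+1} = y_n + (h/2)·(k1 + k2).
s=0.000000, y=-0.980000:
  k1 = f(0.000000, -0.980000) = -0.877000
  k2 = f(0.330000, -1.269410) = -0.631001
  y ← -0.980000 + (0.33/2)·(-0.877000 + (-0.631001)) = -1.228820
s=0.330000, y=-1.228820:
  k1 = f(0.330000, -1.228820) = -0.665503
  k2 = f(0.660000, -1.448436) = -0.478829
  y ← -1.228820 + (0.33/2)·(-0.665503 + (-0.478829)) = -1.417635
s=0.660000, y=-1.417635:
  k1 = f(0.660000, -1.417635) = -0.505010
  k2 = f(0.990000, -1.584288) = -0.363355
  y ← -1.417635 + (0.33/2)·(-0.505010 + (-0.363355)) = -1.560915
y(0.99) ≈ -1.5609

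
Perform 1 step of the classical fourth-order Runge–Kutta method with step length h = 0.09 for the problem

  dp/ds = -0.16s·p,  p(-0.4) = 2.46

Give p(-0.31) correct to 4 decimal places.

RK4: k1 = f(s_n, p_n); k2 = f(s_n + h/2, p_n + (h/2)·k1); k3 = f(s_n + h/2, p_n + (h/2)·k2); k4 = f(s_n + h, p_n + h·k3); p_{n+1} = p_n + (h/6)·(k1 + 2k2 + 2k3 + k4).
s=-0.400000, p=2.460000:
  k1 = f(-0.400000, 2.460000) = 0.157440
  k2 = f(-0.355000, 2.467085) = 0.140130
  k3 = f(-0.355000, 2.466306) = 0.140086
  k4 = f(-0.310000, 2.472608) = 0.122641
  p ← 2.460000 + (0.09/6)·(k1 + 2k2 + 2k3 + k4) = 2.472608
p(-0.31) ≈ 2.4726

2.4726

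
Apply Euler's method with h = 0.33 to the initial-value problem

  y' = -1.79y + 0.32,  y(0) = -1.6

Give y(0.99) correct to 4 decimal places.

0.0568

Euler: y_{n+1} = y_n + h·f(t_n, y_n).
t=0.000000, y=-1.600000: f=3.184000 → y ← -1.600000 + 0.33·3.184000 = -0.549280
t=0.330000, y=-0.549280: f=1.303211 → y ← -0.549280 + 0.33·1.303211 = -0.119220
t=0.660000, y=-0.119220: f=0.533404 → y ← -0.119220 + 0.33·0.533404 = 0.056803
y(0.99) ≈ 0.0568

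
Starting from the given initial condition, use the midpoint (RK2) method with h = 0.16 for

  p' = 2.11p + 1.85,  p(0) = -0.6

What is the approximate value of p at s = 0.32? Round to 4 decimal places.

-0.3385

Midpoint: k1 = f(s_n, p_n); k2 = f(s_n + h/2, p_n + (h/2)·k1); p_{n+1} = p_n + h·k2.
s=0.000000, p=-0.600000:
  k1 = f(0.000000, -0.600000) = 0.584000
  k2 = f(0.080000, -0.553280) = 0.682579
  p ← -0.600000 + 0.16·0.682579 = -0.490787
s=0.160000, p=-0.490787:
  k1 = f(0.160000, -0.490787) = 0.814439
  k2 = f(0.240000, -0.425632) = 0.951916
  p ← -0.490787 + 0.16·0.951916 = -0.338481
p(0.32) ≈ -0.3385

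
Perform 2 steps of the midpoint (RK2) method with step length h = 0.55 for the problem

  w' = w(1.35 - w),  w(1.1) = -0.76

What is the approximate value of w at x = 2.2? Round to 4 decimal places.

-19.8874

Midpoint: k1 = f(x_n, w_n); k2 = f(x_n + h/2, w_n + (h/2)·k1); w_{n+1} = w_n + h·k2.
x=1.100000, w=-0.760000:
  k1 = f(1.100000, -0.760000) = -1.603600
  k2 = f(1.375000, -1.200990) = -3.063713
  w ← -0.760000 + 0.55·(-3.063713) = -2.445042
x=1.650000, w=-2.445042:
  k1 = f(1.650000, -2.445042) = -9.279040
  k2 = f(1.925000, -4.996778) = -31.713444
  w ← -2.445042 + 0.55·(-31.713444) = -19.887437
w(2.2) ≈ -19.8874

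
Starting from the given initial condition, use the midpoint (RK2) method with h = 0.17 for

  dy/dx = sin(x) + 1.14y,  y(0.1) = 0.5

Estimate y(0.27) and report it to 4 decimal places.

Midpoint: k1 = f(x_n, y_n); k2 = f(x_n + h/2, y_n + (h/2)·k1); y_{n+1} = y_n + h·k2.
x=0.100000, y=0.500000:
  k1 = f(0.100000, 0.500000) = 0.669833
  k2 = f(0.185000, 0.556936) = 0.818853
  y ← 0.500000 + 0.17·0.818853 = 0.639205
y(0.27) ≈ 0.6392

0.6392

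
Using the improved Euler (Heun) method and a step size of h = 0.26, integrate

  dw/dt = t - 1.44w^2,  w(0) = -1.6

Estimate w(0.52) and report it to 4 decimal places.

-14.8996

Heun: k1 = f(t_n, w_n); k2 = f(t_n + h, w_n + h·k1); w_{n+1} = w_n + (h/2)·(k1 + k2).
t=0.000000, w=-1.600000:
  k1 = f(0.000000, -1.600000) = -3.686400
  k2 = f(0.260000, -2.558464) = -9.165863
  w ← -1.600000 + (0.26/2)·(-3.686400 + (-9.165863)) = -3.270794
t=0.260000, w=-3.270794:
  k1 = f(0.260000, -3.270794) = -15.145256
  k2 = f(0.520000, -7.208561) = -74.307221
  w ← -3.270794 + (0.26/2)·(-15.145256 + (-74.307221)) = -14.899616
w(0.52) ≈ -14.8996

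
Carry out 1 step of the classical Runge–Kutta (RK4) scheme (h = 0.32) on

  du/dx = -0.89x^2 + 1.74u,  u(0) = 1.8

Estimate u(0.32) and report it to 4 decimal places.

RK4: k1 = f(x_n, u_n); k2 = f(x_n + h/2, u_n + (h/2)·k1); k3 = f(x_n + h/2, u_n + (h/2)·k2); k4 = f(x_n + h, u_n + h·k3); u_{n+1} = u_n + (h/6)·(k1 + 2k2 + 2k3 + k4).
x=0.000000, u=1.800000:
  k1 = f(0.000000, 1.800000) = 3.132000
  k2 = f(0.160000, 2.301120) = 3.981165
  k3 = f(0.160000, 2.436986) = 4.217572
  k4 = f(0.320000, 3.149623) = 5.389208
  u ← 1.800000 + (0.32/6)·(k1 + 2k2 + 2k3 + k4) = 3.128996
u(0.32) ≈ 3.1290

3.1290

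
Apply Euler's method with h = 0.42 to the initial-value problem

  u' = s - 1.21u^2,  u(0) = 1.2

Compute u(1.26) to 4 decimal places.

0.7415

Euler: u_{n+1} = u_n + h·f(s_n, u_n).
s=0.000000, u=1.200000: f=-1.742400 → u ← 1.200000 + 0.42·(-1.742400) = 0.468192
s=0.420000, u=0.468192: f=0.154763 → u ← 0.468192 + 0.42·0.154763 = 0.533193
s=0.840000, u=0.533193: f=0.496004 → u ← 0.533193 + 0.42·0.496004 = 0.741514
u(1.26) ≈ 0.7415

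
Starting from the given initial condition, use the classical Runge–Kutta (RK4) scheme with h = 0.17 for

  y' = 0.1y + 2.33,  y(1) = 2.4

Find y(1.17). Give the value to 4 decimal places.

2.8406

RK4: k1 = f(x_n, y_n); k2 = f(x_n + h/2, y_n + (h/2)·k1); k3 = f(x_n + h/2, y_n + (h/2)·k2); k4 = f(x_n + h, y_n + h·k3); y_{n+1} = y_n + (h/6)·(k1 + 2k2 + 2k3 + k4).
x=1.000000, y=2.400000:
  k1 = f(1.000000, 2.400000) = 2.570000
  k2 = f(1.085000, 2.618450) = 2.591845
  k3 = f(1.085000, 2.620307) = 2.592031
  k4 = f(1.170000, 2.840645) = 2.614065
  y ← 2.400000 + (0.17/6)·(k1 + 2k2 + 2k3 + k4) = 2.840635
y(1.17) ≈ 2.8406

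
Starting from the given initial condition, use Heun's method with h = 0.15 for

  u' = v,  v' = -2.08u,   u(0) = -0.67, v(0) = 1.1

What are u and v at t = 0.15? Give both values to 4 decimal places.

Heun on (u,v): k1 = f(t_n, state_n); k2 = f(t_n + h, state_n + h·k1); state_{n+1} = state_n + (h/2)·(k1 + k2).
0.000000: (-0.670000, 1.100000)
  k1 = (1.100000, 1.393600)
  predictor → (-0.505000, 1.309040)
  k2 = (1.309040, 1.050400)
  → (-0.489322, 1.283300)
(u(0.15), v(0.15)) ≈ (-0.4893, 1.2833)

-0.4893, 1.2833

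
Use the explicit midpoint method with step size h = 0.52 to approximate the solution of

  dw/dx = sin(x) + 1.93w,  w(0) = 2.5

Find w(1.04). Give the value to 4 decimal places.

16.5457

Midpoint: k1 = f(x_n, w_n); k2 = f(x_n + h/2, w_n + (h/2)·k1); w_{n+1} = w_n + h·k2.
x=0.000000, w=2.500000:
  k1 = f(0.000000, 2.500000) = 4.825000
  k2 = f(0.260000, 3.754500) = 7.503266
  w ← 2.500000 + 0.52·7.503266 = 6.401698
x=0.520000, w=6.401698:
  k1 = f(0.520000, 6.401698) = 12.852157
  k2 = f(0.780000, 9.743259) = 19.507769
  w ← 6.401698 + 0.52·19.507769 = 16.545738
w(1.04) ≈ 16.5457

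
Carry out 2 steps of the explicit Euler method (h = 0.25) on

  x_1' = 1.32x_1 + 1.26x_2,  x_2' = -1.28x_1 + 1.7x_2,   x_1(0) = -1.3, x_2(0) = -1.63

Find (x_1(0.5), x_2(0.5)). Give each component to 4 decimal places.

-3.5831, -1.9995

Euler on (x_1,x_2): x_1_{n+1} = x_1_n + h·x_1', x_2_{n+1} = x_2_n + h·x_2'.
0.000000: (-1.300000, -1.630000); f=(-3.769800, -1.107000) → (-2.242450, -1.906750)
0.250000: (-2.242450, -1.906750); f=(-5.362539, -0.371139) → (-3.583085, -1.999535)
(x_1(0.5), x_2(0.5)) ≈ (-3.5831, -1.9995)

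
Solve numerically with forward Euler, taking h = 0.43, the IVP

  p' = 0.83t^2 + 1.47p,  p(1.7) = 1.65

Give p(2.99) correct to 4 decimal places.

Euler: p_{n+1} = p_n + h·f(t_n, p_n).
t=1.700000, p=1.650000: f=4.824200 → p ← 1.650000 + 0.43·4.824200 = 3.724406
t=2.130000, p=3.724406: f=9.240504 → p ← 3.724406 + 0.43·9.240504 = 7.697823
t=2.560000, p=7.697823: f=16.755287 → p ← 7.697823 + 0.43·16.755287 = 14.902596
p(2.99) ≈ 14.9026

14.9026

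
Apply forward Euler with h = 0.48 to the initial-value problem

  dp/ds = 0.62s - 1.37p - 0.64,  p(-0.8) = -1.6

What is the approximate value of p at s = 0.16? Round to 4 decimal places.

-0.7767

Euler: p_{n+1} = p_n + h·f(s_n, p_n).
s=-0.800000, p=-1.600000: f=1.056000 → p ← -1.600000 + 0.48·1.056000 = -1.093120
s=-0.320000, p=-1.093120: f=0.659174 → p ← -1.093120 + 0.48·0.659174 = -0.776716
p(0.16) ≈ -0.7767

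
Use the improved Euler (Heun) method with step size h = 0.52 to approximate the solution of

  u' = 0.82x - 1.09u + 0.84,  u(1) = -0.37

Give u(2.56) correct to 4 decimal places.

1.7545

Heun: k1 = f(x_n, u_n); k2 = f(x_n + h, u_n + h·k1); u_{n+1} = u_n + (h/2)·(k1 + k2).
x=1.000000, u=-0.370000:
  k1 = f(1.000000, -0.370000) = 2.063300
  k2 = f(1.520000, 0.702916) = 1.320222
  u ← -0.370000 + (0.52/2)·(2.063300 + 1.320222) = 0.509716
x=1.520000, u=0.509716:
  k1 = f(1.520000, 0.509716) = 1.530810
  k2 = f(2.040000, 1.305737) = 1.089547
  u ← 0.509716 + (0.52/2)·(1.530810 + 1.089547) = 1.191008
x=2.040000, u=1.191008:
  k1 = f(2.040000, 1.191008) = 1.214601
  k2 = f(2.560000, 1.822601) = 0.952565
  u ← 1.191008 + (0.52/2)·(1.214601 + 0.952565) = 1.754472
u(2.56) ≈ 1.7545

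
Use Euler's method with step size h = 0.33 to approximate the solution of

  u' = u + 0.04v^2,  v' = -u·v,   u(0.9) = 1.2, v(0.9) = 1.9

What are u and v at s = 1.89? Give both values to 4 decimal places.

2.9342, 0.1433

Euler on (u,v): u_{n+1} = u_n + h·u', v_{n+1} = v_n + h·v'.
0.900000: (1.200000, 1.900000); f=(1.344400, -2.280000) → (1.643652, 1.147600)
1.230000: (1.643652, 1.147600); f=(1.696331, -1.886255) → (2.203441, 0.525136)
1.560000: (2.203441, 0.525136); f=(2.214472, -1.157106) → (2.934217, 0.143291)
(u(1.89), v(1.89)) ≈ (2.9342, 0.1433)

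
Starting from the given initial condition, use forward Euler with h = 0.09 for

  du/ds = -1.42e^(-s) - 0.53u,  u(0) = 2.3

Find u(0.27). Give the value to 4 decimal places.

1.6524

Euler: u_{n+1} = u_n + h·f(s_n, u_n).
s=0.000000, u=2.300000: f=-2.639000 → u ← 2.300000 + 0.09·(-2.639000) = 2.062490
s=0.090000, u=2.062490: f=-2.390902 → u ← 2.062490 + 0.09·(-2.390902) = 1.847309
s=0.180000, u=1.847309: f=-2.165157 → u ← 1.847309 + 0.09·(-2.165157) = 1.652445
u(0.27) ≈ 1.6524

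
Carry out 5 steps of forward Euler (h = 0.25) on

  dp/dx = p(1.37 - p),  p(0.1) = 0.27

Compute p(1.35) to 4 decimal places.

Euler: p_{n+1} = p_n + h·f(x_n, p_n).
x=0.100000, p=0.270000: f=0.297000 → p ← 0.270000 + 0.25·0.297000 = 0.344250
x=0.350000, p=0.344250: f=0.353114 → p ← 0.344250 + 0.25·0.353114 = 0.432529
x=0.600000, p=0.432529: f=0.405483 → p ← 0.432529 + 0.25·0.405483 = 0.533899
x=0.850000, p=0.533899: f=0.446394 → p ← 0.533899 + 0.25·0.446394 = 0.645498
x=1.100000, p=0.645498: f=0.467665 → p ← 0.645498 + 0.25·0.467665 = 0.762414
p(1.35) ≈ 0.7624

0.7624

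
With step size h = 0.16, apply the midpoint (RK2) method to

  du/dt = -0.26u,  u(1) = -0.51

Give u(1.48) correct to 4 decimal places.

Midpoint: k1 = f(t_n, u_n); k2 = f(t_n + h/2, u_n + (h/2)·k1); u_{n+1} = u_n + h·k2.
t=1.000000, u=-0.510000:
  k1 = f(1.000000, -0.510000) = 0.132600
  k2 = f(1.080000, -0.499392) = 0.129842
  u ← -0.510000 + 0.16·0.129842 = -0.489225
t=1.160000, u=-0.489225:
  k1 = f(1.160000, -0.489225) = 0.127199
  k2 = f(1.240000, -0.479049) = 0.124553
  u ← -0.489225 + 0.16·0.124553 = -0.469297
t=1.320000, u=-0.469297:
  k1 = f(1.320000, -0.469297) = 0.122017
  k2 = f(1.400000, -0.459535) = 0.119479
  u ← -0.469297 + 0.16·0.119479 = -0.450180
u(1.48) ≈ -0.4502

-0.4502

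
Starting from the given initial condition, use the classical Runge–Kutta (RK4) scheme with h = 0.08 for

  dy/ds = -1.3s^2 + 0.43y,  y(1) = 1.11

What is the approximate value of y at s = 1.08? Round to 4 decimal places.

1.0344

RK4: k1 = f(s_n, y_n); k2 = f(s_n + h/2, y_n + (h/2)·k1); k3 = f(s_n + h/2, y_n + (h/2)·k2); k4 = f(s_n + h, y_n + h·k3); y_{n+1} = y_n + (h/6)·(k1 + 2k2 + 2k3 + k4).
s=1.000000, y=1.110000:
  k1 = f(1.000000, 1.110000) = -0.822700
  k2 = f(1.040000, 1.077092) = -0.942930
  k3 = f(1.040000, 1.072283) = -0.944998
  k4 = f(1.080000, 1.034400) = -1.071528
  y ← 1.110000 + (0.08/6)·(k1 + 2k2 + 2k3 + k4) = 1.034399
y(1.08) ≈ 1.0344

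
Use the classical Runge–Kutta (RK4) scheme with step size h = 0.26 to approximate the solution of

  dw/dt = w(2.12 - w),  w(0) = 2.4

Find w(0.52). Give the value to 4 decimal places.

2.2056

RK4: k1 = f(t_n, w_n); k2 = f(t_n + h/2, w_n + (h/2)·k1); k3 = f(t_n + h/2, w_n + (h/2)·k2); k4 = f(t_n + h, w_n + h·k3); w_{n+1} = w_n + (h/6)·(k1 + 2k2 + 2k3 + k4).
t=0.000000, w=2.400000:
  k1 = f(0.000000, 2.400000) = -0.672000
  k2 = f(0.130000, 2.312640) = -0.445507
  k3 = f(0.130000, 2.342084) = -0.520140
  k4 = f(0.260000, 2.264764) = -0.327856
  w ← 2.400000 + (0.26/6)·(k1 + 2k2 + 2k3 + k4) = 2.272984
t=0.260000, w=2.272984:
  k1 = f(0.260000, 2.272984) = -0.347729
  k2 = f(0.390000, 2.227779) = -0.240107
  k3 = f(0.390000, 2.241770) = -0.272979
  k4 = f(0.520000, 2.202009) = -0.180584
  w ← 2.272984 + (0.26/6)·(k1 + 2k2 + 2k3 + k4) = 2.205622
w(0.52) ≈ 2.2056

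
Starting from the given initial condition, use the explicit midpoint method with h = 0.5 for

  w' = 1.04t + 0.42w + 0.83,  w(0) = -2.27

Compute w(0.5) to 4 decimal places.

Midpoint: k1 = f(t_n, w_n); k2 = f(t_n + h/2, w_n + (h/2)·k1); w_{n+1} = w_n + h·k2.
t=0.000000, w=-2.270000:
  k1 = f(0.000000, -2.270000) = -0.123400
  k2 = f(0.250000, -2.300850) = 0.123643
  w ← -2.270000 + 0.5·0.123643 = -2.208178
w(0.5) ≈ -2.2082

-2.2082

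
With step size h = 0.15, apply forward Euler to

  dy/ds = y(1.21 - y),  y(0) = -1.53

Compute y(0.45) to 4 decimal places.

-5.4237

Euler: y_{n+1} = y_n + h·f(s_n, y_n).
s=0.000000, y=-1.530000: f=-4.192200 → y ← -1.530000 + 0.15·(-4.192200) = -2.158830
s=0.150000, y=-2.158830: f=-7.272731 → y ← -2.158830 + 0.15·(-7.272731) = -3.249740
s=0.300000, y=-3.249740: f=-14.492993 → y ← -3.249740 + 0.15·(-14.492993) = -5.423689
y(0.45) ≈ -5.4237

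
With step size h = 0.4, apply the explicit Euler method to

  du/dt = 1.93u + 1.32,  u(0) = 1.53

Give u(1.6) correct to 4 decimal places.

21.1444

Euler: u_{n+1} = u_n + h·f(t_n, u_n).
t=0.000000, u=1.530000: f=4.272900 → u ← 1.530000 + 0.4·4.272900 = 3.239160
t=0.400000, u=3.239160: f=7.571579 → u ← 3.239160 + 0.4·7.571579 = 6.267792
t=0.800000, u=6.267792: f=13.416838 → u ← 6.267792 + 0.4·13.416838 = 11.634527
t=1.200000, u=11.634527: f=23.774636 → u ← 11.634527 + 0.4·23.774636 = 21.144381
u(1.6) ≈ 21.1444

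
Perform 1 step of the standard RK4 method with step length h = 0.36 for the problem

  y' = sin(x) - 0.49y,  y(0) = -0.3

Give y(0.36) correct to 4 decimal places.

RK4: k1 = f(x_n, y_n); k2 = f(x_n + h/2, y_n + (h/2)·k1); k3 = f(x_n + h/2, y_n + (h/2)·k2); k4 = f(x_n + h, y_n + h·k3); y_{n+1} = y_n + (h/6)·(k1 + 2k2 + 2k3 + k4).
x=0.000000, y=-0.300000:
  k1 = f(0.000000, -0.300000) = 0.147000
  k2 = f(0.180000, -0.273540) = 0.313064
  k3 = f(0.180000, -0.243648) = 0.298417
  k4 = f(0.360000, -0.192570) = 0.446633
  y ← -0.300000 + (0.36/6)·(k1 + 2k2 + 2k3 + k4) = -0.191004
y(0.36) ≈ -0.1910

-0.1910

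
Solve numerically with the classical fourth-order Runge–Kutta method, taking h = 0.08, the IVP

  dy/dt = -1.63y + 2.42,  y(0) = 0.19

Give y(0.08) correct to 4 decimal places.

0.3483

RK4: k1 = f(t_n, y_n); k2 = f(t_n + h/2, y_n + (h/2)·k1); k3 = f(t_n + h/2, y_n + (h/2)·k2); k4 = f(t_n + h, y_n + h·k3); y_{n+1} = y_n + (h/6)·(k1 + 2k2 + 2k3 + k4).
t=0.000000, y=0.190000:
  k1 = f(0.000000, 0.190000) = 2.110300
  k2 = f(0.040000, 0.274412) = 1.972708
  k3 = f(0.040000, 0.268908) = 1.981679
  k4 = f(0.080000, 0.348534) = 1.851889
  y ← 0.190000 + (0.08/6)·(k1 + 2k2 + 2k3 + k4) = 0.348280
y(0.08) ≈ 0.3483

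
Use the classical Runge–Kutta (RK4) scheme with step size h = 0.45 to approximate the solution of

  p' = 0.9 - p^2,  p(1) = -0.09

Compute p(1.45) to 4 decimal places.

RK4: k1 = f(x_n, p_n); k2 = f(x_n + h/2, p_n + (h/2)·k1); k3 = f(x_n + h/2, p_n + (h/2)·k2); k4 = f(x_n + h, p_n + h·k3); p_{n+1} = p_n + (h/6)·(k1 + 2k2 + 2k3 + k4).
x=1.000000, p=-0.090000:
  k1 = f(1.000000, -0.090000) = 0.891900
  k2 = f(1.225000, 0.110678) = 0.887750
  k3 = f(1.225000, 0.109744) = 0.887956
  k4 = f(1.450000, 0.309580) = 0.804160
  p ← -0.090000 + (0.45/6)·(k1 + 2k2 + 2k3 + k4) = 0.303561
p(1.45) ≈ 0.3036

0.3036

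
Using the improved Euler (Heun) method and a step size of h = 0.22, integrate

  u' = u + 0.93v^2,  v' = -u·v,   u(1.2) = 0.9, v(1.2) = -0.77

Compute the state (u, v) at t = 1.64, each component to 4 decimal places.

Heun on (u,v): k1 = f(t_n, state_n); k2 = f(t_n + h, state_n + h·k1); state_{n+1} = state_n + (h/2)·(k1 + k2).
1.200000: (0.900000, -0.770000)
  k1 = (1.451397, 0.693000)
  predictor → (1.219307, -0.617540)
  k2 = (1.573968, 0.752971)
  → (1.232790, -0.610943)
1.420000: (1.232790, -0.610943)
  k1 = (1.579914, 0.753165)
  predictor → (1.580371, -0.445247)
  k2 = (1.764739, 0.703655)
  → (1.600702, -0.450693)
(u(1.64), v(1.64)) ≈ (1.6007, -0.4507)

1.6007, -0.4507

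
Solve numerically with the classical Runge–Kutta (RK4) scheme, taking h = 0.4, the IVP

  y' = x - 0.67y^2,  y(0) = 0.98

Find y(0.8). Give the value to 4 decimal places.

RK4: k1 = f(x_n, y_n); k2 = f(x_n + h/2, y_n + (h/2)·k1); k3 = f(x_n + h/2, y_n + (h/2)·k2); k4 = f(x_n + h, y_n + h·k3); y_{n+1} = y_n + (h/6)·(k1 + 2k2 + 2k3 + k4).
x=0.000000, y=0.980000:
  k1 = f(0.000000, 0.980000) = -0.643468
  k2 = f(0.200000, 0.851306) = -0.285564
  k3 = f(0.200000, 0.922887) = -0.370653
  k4 = f(0.400000, 0.831739) = -0.063499
  y ← 0.980000 + (0.4/6)·(k1 + 2k2 + 2k3 + k4) = 0.845373
x=0.400000, y=0.845373:
  k1 = f(0.400000, 0.845373) = -0.078819
  k2 = f(0.600000, 0.829609) = 0.138871
  k3 = f(0.600000, 0.873148) = 0.089201
  k4 = f(0.800000, 0.881054) = 0.279909
  y ← 0.845373 + (0.4/6)·(k1 + 2k2 + 2k3 + k4) = 0.889189
y(0.8) ≈ 0.8892

0.8892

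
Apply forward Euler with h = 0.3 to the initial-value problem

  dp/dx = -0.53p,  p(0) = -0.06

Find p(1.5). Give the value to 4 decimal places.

Euler: p_{n+1} = p_n + h·f(x_n, p_n).
x=0.000000, p=-0.060000: f=0.031800 → p ← -0.060000 + 0.3·0.031800 = -0.050460
x=0.300000, p=-0.050460: f=0.026744 → p ← -0.050460 + 0.3·0.026744 = -0.042437
x=0.600000, p=-0.042437: f=0.022492 → p ← -0.042437 + 0.3·0.022492 = -0.035689
x=0.900000, p=-0.035689: f=0.018915 → p ← -0.035689 + 0.3·0.018915 = -0.030015
x=1.200000, p=-0.030015: f=0.015908 → p ← -0.030015 + 0.3·0.015908 = -0.025242
p(1.5) ≈ -0.0252

-0.0252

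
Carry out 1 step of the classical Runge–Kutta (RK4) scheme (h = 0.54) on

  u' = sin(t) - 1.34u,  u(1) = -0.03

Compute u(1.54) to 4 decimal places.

0.3509

RK4: k1 = f(t_n, u_n); k2 = f(t_n + h/2, u_n + (h/2)·k1); k3 = f(t_n + h/2, u_n + (h/2)·k2); k4 = f(t_n + h, u_n + h·k3); u_{n+1} = u_n + (h/6)·(k1 + 2k2 + 2k3 + k4).
t=1.000000, u=-0.030000:
  k1 = f(1.000000, -0.030000) = 0.881671
  k2 = f(1.270000, 0.208051) = 0.676312
  k3 = f(1.270000, 0.152604) = 0.750611
  k4 = f(1.540000, 0.375330) = 0.496584
  u ← -0.030000 + (0.54/6)·(k1 + 2k2 + 2k3 + k4) = 0.350889
u(1.54) ≈ 0.3509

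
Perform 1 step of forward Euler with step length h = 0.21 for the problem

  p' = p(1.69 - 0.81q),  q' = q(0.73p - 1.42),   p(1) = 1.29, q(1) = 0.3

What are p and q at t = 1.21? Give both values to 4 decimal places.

Euler on (p,q): p_{n+1} = p_n + h·p', q_{n+1} = q_n + h·q'.
1.000000: (1.290000, 0.300000); f=(1.866630, -0.143490) → (1.681992, 0.269867)
(p(1.21), q(1.21)) ≈ (1.6820, 0.2699)

1.6820, 0.2699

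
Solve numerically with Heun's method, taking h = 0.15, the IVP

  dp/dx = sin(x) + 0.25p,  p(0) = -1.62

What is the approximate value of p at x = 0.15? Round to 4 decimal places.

Heun: k1 = f(x_n, p_n); k2 = f(x_n + h, p_n + h·k1); p_{n+1} = p_n + (h/2)·(k1 + k2).
x=0.000000, p=-1.620000:
  k1 = f(0.000000, -1.620000) = -0.405000
  k2 = f(0.150000, -1.680750) = -0.270749
  p ← -1.620000 + (0.15/2)·(-0.405000 + (-0.270749)) = -1.670681
p(0.15) ≈ -1.6707

-1.6707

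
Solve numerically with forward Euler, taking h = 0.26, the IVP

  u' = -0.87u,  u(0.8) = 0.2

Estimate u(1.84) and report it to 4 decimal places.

Euler: u_{n+1} = u_n + h·f(s_n, u_n).
s=0.800000, u=0.200000: f=-0.174000 → u ← 0.200000 + 0.26·(-0.174000) = 0.154760
s=1.060000, u=0.154760: f=-0.134641 → u ← 0.154760 + 0.26·(-0.134641) = 0.119753
s=1.320000, u=0.119753: f=-0.104185 → u ← 0.119753 + 0.26·(-0.104185) = 0.092665
s=1.580000, u=0.092665: f=-0.080619 → u ← 0.092665 + 0.26·(-0.080619) = 0.071704
u(1.84) ≈ 0.0717

0.0717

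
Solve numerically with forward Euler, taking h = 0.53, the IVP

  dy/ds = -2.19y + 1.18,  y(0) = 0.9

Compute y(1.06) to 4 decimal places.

Euler: y_{n+1} = y_n + h·f(s_n, y_n).
s=0.000000, y=0.900000: f=-0.791000 → y ← 0.900000 + 0.53·(-0.791000) = 0.480770
s=0.530000, y=0.480770: f=0.127114 → y ← 0.480770 + 0.53·0.127114 = 0.548140
y(1.06) ≈ 0.5481

0.5481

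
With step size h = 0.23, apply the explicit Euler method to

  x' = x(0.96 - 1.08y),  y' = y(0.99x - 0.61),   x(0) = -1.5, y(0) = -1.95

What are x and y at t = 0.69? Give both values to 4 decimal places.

-4.8577, -0.0007

Euler on (x,y): x_{n+1} = x_n + h·x', y_{n+1} = y_n + h·y'.
0.000000: (-1.500000, -1.950000); f=(-4.599000, 4.085250) → (-2.557770, -1.010393)
0.230000: (-2.557770, -1.010393); f=(-5.246559, 3.174848) → (-3.764479, -0.280178)
0.460000: (-3.764479, -0.280178); f=(-4.753000, 1.215084) → (-4.857668, -0.000708)
(x(0.69), y(0.69)) ≈ (-4.8577, -0.0007)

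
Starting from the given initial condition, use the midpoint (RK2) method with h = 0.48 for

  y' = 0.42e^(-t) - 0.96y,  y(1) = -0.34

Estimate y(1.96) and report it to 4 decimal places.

-0.0895

Midpoint: k1 = f(t_n, y_n); k2 = f(t_n + h/2, y_n + (h/2)·k1); y_{n+1} = y_n + h·k2.
t=1.000000, y=-0.340000:
  k1 = f(1.000000, -0.340000) = 0.480909
  k2 = f(1.240000, -0.224582) = 0.337140
  y ← -0.340000 + 0.48·0.337140 = -0.178173
t=1.480000, y=-0.178173:
  k1 = f(1.480000, -0.178173) = 0.266654
  k2 = f(1.720000, -0.114176) = 0.184817
  y ← -0.178173 + 0.48·0.184817 = -0.089461
y(1.96) ≈ -0.0895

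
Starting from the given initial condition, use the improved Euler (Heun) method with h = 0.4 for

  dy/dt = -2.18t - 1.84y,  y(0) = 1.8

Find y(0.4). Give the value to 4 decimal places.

Heun: k1 = f(t_n, y_n); k2 = f(t_n + h, y_n + h·k1); y_{n+1} = y_n + (h/2)·(k1 + k2).
t=0.000000, y=1.800000:
  k1 = f(0.000000, 1.800000) = -3.312000
  k2 = f(0.400000, 0.475200) = -1.746368
  y ← 1.800000 + (0.4/2)·(-3.312000 + (-1.746368)) = 0.788326
y(0.4) ≈ 0.7883

0.7883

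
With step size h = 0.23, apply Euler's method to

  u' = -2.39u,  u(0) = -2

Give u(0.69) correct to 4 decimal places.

Euler: u_{n+1} = u_n + h·f(t_n, u_n).
t=0.000000, u=-2.000000: f=4.780000 → u ← -2.000000 + 0.23·4.780000 = -0.900600
t=0.230000, u=-0.900600: f=2.152434 → u ← -0.900600 + 0.23·2.152434 = -0.405540
t=0.460000, u=-0.405540: f=0.969241 → u ← -0.405540 + 0.23·0.969241 = -0.182615
u(0.69) ≈ -0.1826

-0.1826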